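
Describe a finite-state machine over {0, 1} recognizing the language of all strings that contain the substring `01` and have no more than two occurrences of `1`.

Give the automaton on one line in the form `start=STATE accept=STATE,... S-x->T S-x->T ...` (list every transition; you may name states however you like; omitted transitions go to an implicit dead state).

start=q0 accept=q3,q6 q0-0->q1 q0-1->q2 q1-0->q1 q1-1->q3 q2-0->q4 q2-1->q5 q3-0->q3 q3-1->q6 q4-0->q4 q4-1->q6 q5-0->q7 q5-1->q8 q6-0->q6 q6-1->q9 q7-0->q7 q7-1->q9 q8-0->q10 q8-1->q8 q9-0->q9 q9-1->q9 q10-0->q10 q10-1->q9

Handle the two conditions separately and then intersect. The first has 3 states tracking whether and how much of `01` has been seen; the second has 4 states tracking the count of `1`s, saturating at 3. A product state is a pair (one from each), accepting exactly when both do.
An 11-state machine:
          0    1  
>  q0     q1   q2 
   q1     q1   q3 
   q2     q4   q5 
 * q3     q3   q6 
   q4     q4   q6 
   q5     q7   q8 
 * q6     q6   q9 
   q7     q7   q9 
   q8    q10   q8 
   q9     q9   q9 
   q10   q10   q9 
(> = start, * = accepting)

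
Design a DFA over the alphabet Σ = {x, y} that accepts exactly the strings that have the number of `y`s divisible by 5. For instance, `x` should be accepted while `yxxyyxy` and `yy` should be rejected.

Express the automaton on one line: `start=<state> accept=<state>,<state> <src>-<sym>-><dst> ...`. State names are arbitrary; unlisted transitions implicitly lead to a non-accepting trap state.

Keep the running count of `y`s modulo 5: each `y` advances along the cycle q0 → q1 → q2 → q3 → q4 → q0 while other symbols loop. Accept at q0.
5 states suffice.
        x   y  
>* q0   q0  q1 
   q1   q1  q2 
   q2   q2  q3 
   q3   q3  q4 
   q4   q4  q0 
(> = start, * = accepting)

start=q0 accept=q0 q0-x->q0 q0-y->q1 q1-x->q1 q1-y->q2 q2-x->q2 q2-y->q3 q3-x->q3 q3-y->q4 q4-x->q4 q4-y->q0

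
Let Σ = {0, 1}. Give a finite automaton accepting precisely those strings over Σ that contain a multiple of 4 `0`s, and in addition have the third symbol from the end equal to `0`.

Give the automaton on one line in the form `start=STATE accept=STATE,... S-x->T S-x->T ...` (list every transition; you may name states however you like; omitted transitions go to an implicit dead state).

start=q0 accept=q5,q8,q9,q12 q0-0->q1 q0-1->q0 q1-0->q2 q1-1->q1 q2-0->q3 q2-1->q4 q3-0->q5 q3-1->q6 q4-0->q7 q4-1->q4 q5-0->q1 q5-1->q8 q6-0->q9 q6-1->q10 q7-0->q11 q7-1->q6 q8-0->q1 q8-1->q12 q9-0->q1 q9-1->q13 q10-0->q14 q10-1->q10 q11-0->q1 q11-1->q8 q12-0->q1 q12-1->q0 q13-0->q1 q13-1->q12 q14-0->q1 q14-1->q13

Run two small machines in parallel and take their product. One (4 states) tracks the count of `0`s modulo 4; the other (15 states) tracks the last 3 symbols read. Each combined state is a pair, one component from each; accept when both components accept. After merging equivalent states the machine shrinks.
15 states suffice.
          0    1  
>  q0     q1   q0 
   q1     q2   q1 
   q2     q3   q4 
   q3     q5   q6 
   q4     q7   q4 
 * q5     q1   q8 
   q6     q9  q10 
   q7    q11   q6 
 * q8     q1  q12 
 * q9     q1  q13 
   q10   q14  q10 
   q11    q1   q8 
 * q12    q1   q0 
   q13    q1  q12 
   q14    q1  q13 
(> = start, * = accepting)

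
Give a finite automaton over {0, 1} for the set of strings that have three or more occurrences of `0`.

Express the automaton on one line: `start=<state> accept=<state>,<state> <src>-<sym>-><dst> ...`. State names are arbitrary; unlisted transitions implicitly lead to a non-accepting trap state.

start=A accept=D,E A-0->B A-1->A B-0->C B-1->B C-0->D C-1->C D-0->E D-1->D E-0->E E-1->E

Only the number of `0`s matters, and only up to 4. Make a chain A → B → C → D → E advanced by each `0` (with E absorbing); every other symbol self-loops. The accepting set is {D, E}.
5 states suffice.
       0  1 
>  A   B  A 
   B   C  B 
   C   D  C 
 * D   E  D 
 * E   E  E 
(> = start, * = accepting)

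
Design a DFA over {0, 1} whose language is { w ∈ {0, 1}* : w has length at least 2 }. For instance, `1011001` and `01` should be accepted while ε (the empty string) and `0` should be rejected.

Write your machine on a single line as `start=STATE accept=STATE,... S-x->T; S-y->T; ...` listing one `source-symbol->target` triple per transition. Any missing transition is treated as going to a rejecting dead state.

start=q0; accept=q2,q3; q0-0->q1; q0-1->q1; q1-0->q2; q1-1->q2; q2-0->q3; q2-1->q3; q3-0->q3; q3-1->q3

Count input length up to 3: every symbol moves from q0 toward q3, which means 'more than 2' and absorbs. Accept from {q2, q3}.
4 states suffice.
        0   1  
>  q0   q1  q1 
   q1   q2  q2 
 * q2   q3  q3 
 * q3   q3  q3 
(> = start, * = accepting)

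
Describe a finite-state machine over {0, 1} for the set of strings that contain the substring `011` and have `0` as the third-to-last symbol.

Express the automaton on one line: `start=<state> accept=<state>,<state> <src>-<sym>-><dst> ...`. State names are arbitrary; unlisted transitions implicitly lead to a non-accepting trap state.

Run two small machines in parallel and take their product. The first has 4 states tracking whether and how much of `011` has been seen; the second has 15 states tracking the last 3 symbols read. A product state is a pair (one from each), accepting exactly when both do.
22 states suffice.
          0    1  
>  s0     s1   s2 
   s1     s3   s4 
   s2     s5   s6 
   s3     s7   s8 
   s4     s9  s10 
   s5    s11  s12 
   s6    s13  s14 
   s7     s7   s8 
   s8     s9  s10 
   s9    s11  s12 
 * s10   s15  s16 
   s11    s7   s8 
   s12    s9  s10 
   s13   s11  s12 
   s14   s13  s14 
   s15   s17  s18 
   s16   s15  s16 
   s17   s19  s20 
   s18   s21  s10 
 * s19   s19  s20 
 * s20   s21  s10 
 * s21   s17  s18 
(> = start, * = accepting)

start=s0 accept=s10,s19,s20,s21 s0-0->s1 s0-1->s2 s1-0->s3 s1-1->s4 s2-0->s5 s2-1->s6 s3-0->s7 s3-1->s8 s4-0->s9 s4-1->s10 s5-0->s11 s5-1->s12 s6-0->s13 s6-1->s14 s7-0->s7 s7-1->s8 s8-0->s9 s8-1->s10 s9-0->s11 s9-1->s12 s10-0->s15 s10-1->s16 s11-0->s7 s11-1->s8 s12-0->s9 s12-1->s10 s13-0->s11 s13-1->s12 s14-0->s13 s14-1->s14 s15-0->s17 s15-1->s18 s16-0->s15 s16-1->s16 s17-0->s19 s17-1->s20 s18-0->s21 s18-1->s10 s19-0->s19 s19-1->s20 s20-0->s21 s20-1->s10 s21-0->s17 s21-1->s18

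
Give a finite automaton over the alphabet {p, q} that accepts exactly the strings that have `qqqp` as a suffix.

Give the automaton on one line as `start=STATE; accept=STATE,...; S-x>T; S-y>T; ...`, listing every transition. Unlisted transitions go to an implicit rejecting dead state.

start=s0; accept=s4; s0-p>s0; s0-q>s1; s1-p>s0; s1-q>s2; s2-p>s0; s2-q>s3; s3-p>s4; s3-q>s3; s4-p>s0; s4-q>s1

Remember how much of `qqqp` the current input suffix matches. State s0 means no match yet; s1 means the last symbol is `q`; s2 means the last 2 symbols are `qq`; s3 means the last 3 symbols are `qqq`; s4 means the last 4 symbols are `qqqp`. Only s4 accepts. On a mismatch, fall back to the longest proper suffix that is still a prefix of `qqqp`.
A 5-state machine:
        p   q  
>  s0   s0  s1 
   s1   s0  s2 
   s2   s0  s3 
   s3   s4  s3 
 * s4   s0  s1 
(> = start, * = accepting)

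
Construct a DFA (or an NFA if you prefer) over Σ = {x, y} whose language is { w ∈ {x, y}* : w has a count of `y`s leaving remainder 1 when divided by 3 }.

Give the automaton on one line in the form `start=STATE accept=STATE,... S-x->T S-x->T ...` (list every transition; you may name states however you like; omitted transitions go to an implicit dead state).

Keep the running count of `y`s modulo 3: each `y` advances along the cycle q0 → q1 → q2 → q0 while other symbols loop. Accept at q1.
A 3-state machine:
        x   y  
>  q0   q0  q1 
 * q1   q1  q2 
   q2   q2  q0 
(> = start, * = accepting)

start=q0 accept=q1 q0-x->q0 q0-y->q1 q1-x->q1 q1-y->q2 q2-x->q2 q2-y->q0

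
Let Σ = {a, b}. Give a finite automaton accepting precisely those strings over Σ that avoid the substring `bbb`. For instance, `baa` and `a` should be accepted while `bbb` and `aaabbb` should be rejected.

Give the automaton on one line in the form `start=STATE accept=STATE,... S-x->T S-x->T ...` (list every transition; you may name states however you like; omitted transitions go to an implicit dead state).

This is the complement of 'contains `bbb`'. Use the same substring-matching states — q0 through q3 holding how much of `bbb` has just been matched — but flip the accepting set: everything except the trap q3 accepts.
        a   b  
>* q0   q0  q1 
 * q1   q0  q2 
 * q2   q0  q3 
   q3   q3  q3 
(> = start, * = accepting)

start=q0 accept=q0,q1,q2 q0-a->q0 q0-b->q1 q1-a->q0 q1-b->q2 q2-a->q0 q2-b->q3 q3-a->q3 q3-b->q3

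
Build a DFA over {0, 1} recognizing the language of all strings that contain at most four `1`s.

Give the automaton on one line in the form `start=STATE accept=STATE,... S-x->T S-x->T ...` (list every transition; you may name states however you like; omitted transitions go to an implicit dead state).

Only the number of `1`s matters, and only up to 5. Make a chain A → B → C → D → E → F advanced by each `1` (with F absorbing); every other symbol self-loops. The accepting set is {A, B, C, D, E}.
6 states suffice.
       0  1 
>* A   A  B 
 * B   B  C 
 * C   C  D 
 * D   D  E 
 * E   E  F 
   F   F  F 
(> = start, * = accepting)

start=A accept=A,B,C,D,E A-0->A A-1->B B-0->B B-1->C C-0->C C-1->D D-0->D D-1->E E-0->E E-1->F F-0->F F-1->F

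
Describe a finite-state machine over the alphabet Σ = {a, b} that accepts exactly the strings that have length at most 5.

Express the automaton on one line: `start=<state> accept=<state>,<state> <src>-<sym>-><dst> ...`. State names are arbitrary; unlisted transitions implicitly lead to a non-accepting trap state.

start=q0 accept=q0,q1,q2,q3,q4,q5 q0-a->q1 q0-b->q1 q1-a->q2 q1-b->q2 q2-a->q3 q2-b->q3 q3-a->q4 q3-b->q4 q4-a->q5 q4-b->q5 q5-a->q6 q5-b->q6 q6-a->q6 q6-b->q6

Count input length up to 6: every symbol moves from q0 toward q6, which means 'more than 5' and absorbs. Accept from {q0, q1, q2, q3, q4, q5}.
A 7-state machine:
        a   b  
>* q0   q1  q1 
 * q1   q2  q2 
 * q2   q3  q3 
 * q3   q4  q4 
 * q4   q5  q5 
 * q5   q6  q6 
   q6   q6  q6 
(> = start, * = accepting)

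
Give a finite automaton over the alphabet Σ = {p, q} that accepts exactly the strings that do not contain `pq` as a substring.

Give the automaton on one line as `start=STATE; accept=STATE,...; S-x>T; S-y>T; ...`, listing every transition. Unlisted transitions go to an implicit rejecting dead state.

This is the complement of 'contains `pq`'. Use the same substring-matching states — A through C holding how much of `pq` has just been matched — but flip the accepting set: everything except the trap C accepts.
With 3 states:
       p  q 
>* A   B  A 
 * B   B  C 
   C   C  C 
(> = start, * = accepting)

start=A; accept=A,B; A-p>B; A-q>A; B-p>B; B-q>C; C-p>C; C-q>C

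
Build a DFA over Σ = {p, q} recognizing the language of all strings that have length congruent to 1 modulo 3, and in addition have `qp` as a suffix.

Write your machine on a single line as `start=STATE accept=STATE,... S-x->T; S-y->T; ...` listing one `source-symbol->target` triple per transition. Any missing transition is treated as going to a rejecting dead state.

start=S0; accept=S4; S0-p->S1; S0-q->S1; S1-p->S2; S1-q->S2; S2-p->S0; S2-q->S3; S3-p->S4; S3-q->S1; S4-p->S2; S4-q->S2

Run two small machines in parallel and take their product. The first has 3 states tracking the input length modulo 3; the second has 3 states tracking how much of the suffix `qp` has currently been matched. A product state is a pair (one from each), accepting exactly when both do. After merging equivalent states the machine shrinks.
        p   q  
>  S0   S1  S1 
   S1   S2  S2 
   S2   S0  S3 
   S3   S4  S1 
 * S4   S2  S2 
(> = start, * = accepting)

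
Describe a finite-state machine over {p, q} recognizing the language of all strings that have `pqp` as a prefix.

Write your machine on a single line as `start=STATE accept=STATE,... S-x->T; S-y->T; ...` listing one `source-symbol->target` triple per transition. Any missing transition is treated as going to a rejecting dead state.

Check the first 3 symbols one by one: A through C record how many have matched `pqp` so far; any wrong symbol goes to the dead state E. After all 3 match we enter the accepting sink D.
       p  q 
>  A   B  E 
   B   E  C 
   C   D  E 
 * D   D  D 
   E   E  E 
(> = start, * = accepting)

start=A; accept=D; A-p->B; A-q->E; B-p->E; B-q->C; C-p->D; C-q->E; D-p->D; D-q->D; E-p->E; E-q->E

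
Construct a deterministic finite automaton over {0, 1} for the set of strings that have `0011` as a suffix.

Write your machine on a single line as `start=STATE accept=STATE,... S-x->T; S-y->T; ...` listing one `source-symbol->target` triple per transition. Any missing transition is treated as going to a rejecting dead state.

start=s0; accept=s4; s0-0->s1; s0-1->s0; s1-0->s2; s1-1->s0; s2-0->s2; s2-1->s3; s3-0->s1; s3-1->s4; s4-0->s1; s4-1->s0

Remember how much of `0011` the current input suffix matches. State s0 means no match yet; s1 means the last symbol is `0`; s2 means the last 2 symbols are `00`; s3 means the last 3 symbols are `001`; s4 means the last 4 symbols are `0011`. Only s4 accepts. On a mismatch, fall back to the longest proper suffix that is still a prefix of `0011`.
5 states suffice.
        0   1  
>  s0   s1  s0 
   s1   s2  s0 
   s2   s2  s3 
   s3   s1  s4 
 * s4   s1  s0 
(> = start, * = accepting)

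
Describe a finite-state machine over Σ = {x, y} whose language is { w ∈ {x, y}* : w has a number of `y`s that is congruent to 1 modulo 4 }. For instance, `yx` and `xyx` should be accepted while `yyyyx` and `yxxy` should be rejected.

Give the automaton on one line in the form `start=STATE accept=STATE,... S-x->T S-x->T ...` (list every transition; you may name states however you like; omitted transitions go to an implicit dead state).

start=A accept=B A-x->A A-y->B B-x->B B-y->C C-x->C C-y->D D-x->D D-y->A

Keep the running count of `y`s modulo 4: each `y` advances along the cycle A → B → C → D → A while other symbols loop. Accept at B.
       x  y 
>  A   A  B 
 * B   B  C 
   C   C  D 
   D   D  A 
(> = start, * = accepting)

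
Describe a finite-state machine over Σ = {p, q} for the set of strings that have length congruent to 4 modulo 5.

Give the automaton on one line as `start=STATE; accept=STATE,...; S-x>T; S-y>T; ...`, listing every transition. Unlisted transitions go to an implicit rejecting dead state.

Only the length mod 5 matters, so use a 5-cycle: from any state, every input symbol moves to the next state, wrapping S4 back to S0. Mark S4 accepting.
5 states suffice.
        p   q  
>  S0   S1  S1 
   S1   S2  S2 
   S2   S3  S3 
   S3   S4  S4 
 * S4   S0  S0 
(> = start, * = accepting)

start=S0; accept=S4; S0-p>S1; S0-q>S1; S1-p>S2; S1-q>S2; S2-p>S3; S2-q>S3; S3-p>S4; S3-q>S4; S4-p>S0; S4-q>S0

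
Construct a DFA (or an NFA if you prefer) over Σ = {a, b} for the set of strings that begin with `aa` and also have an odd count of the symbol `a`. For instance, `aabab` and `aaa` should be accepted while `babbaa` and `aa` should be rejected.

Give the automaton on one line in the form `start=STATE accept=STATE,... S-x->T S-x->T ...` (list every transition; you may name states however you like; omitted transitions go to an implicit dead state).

Handle the two conditions separately and then intersect. One (4 states) tracks whether the input so far still matches the prefix `aa`; the other (2 states) tracks the count of `a`s modulo 2. Each combined state is a pair, one component from each; accept when both components accept.
With 6 states:
        a   b  
>  s0   s1  s2 
   s1   s3  s4 
   s2   s4  s2 
   s3   s5  s3 
   s4   s2  s4 
 * s5   s3  s5 
(> = start, * = accepting)

start=s0 accept=s5 s0-a->s1 s0-b->s2 s1-a->s3 s1-b->s4 s2-a->s4 s2-b->s2 s3-a->s5 s3-b->s3 s4-a->s2 s4-b->s4 s5-a->s3 s5-b->s5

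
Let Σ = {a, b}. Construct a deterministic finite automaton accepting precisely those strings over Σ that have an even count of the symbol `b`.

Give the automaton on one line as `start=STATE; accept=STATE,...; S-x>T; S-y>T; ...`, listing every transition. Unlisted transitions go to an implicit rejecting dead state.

Keep the running count of `b`s modulo 2: each `b` advances along the cycle q0 → q1 → q0 while other symbols loop. Accept at q0.
A 2-state machine:
        a   b  
>* q0   q0  q1 
   q1   q1  q0 
(> = start, * = accepting)

start=q0; accept=q0; q0-a>q0; q0-b>q1; q1-a>q1; q1-b>q0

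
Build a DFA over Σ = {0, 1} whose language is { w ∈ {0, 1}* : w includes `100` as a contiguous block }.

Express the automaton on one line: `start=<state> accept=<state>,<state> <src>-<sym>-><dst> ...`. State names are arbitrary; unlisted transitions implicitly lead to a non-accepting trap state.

start=S0 accept=S3 S0-0->S0 S0-1->S1 S1-0->S2 S1-1->S1 S2-0->S3 S2-1->S1 S3-0->S3 S3-1->S3

States S0..S2 record the length of the longest prefix of `100` that matches the current input suffix. Reaching S3 means `100` has been seen, and we stay there forever. Accept from S3.
A 4-state machine:
        0   1  
>  S0   S0  S1 
   S1   S2  S1 
   S2   S3  S1 
 * S3   S3  S3 
(> = start, * = accepting)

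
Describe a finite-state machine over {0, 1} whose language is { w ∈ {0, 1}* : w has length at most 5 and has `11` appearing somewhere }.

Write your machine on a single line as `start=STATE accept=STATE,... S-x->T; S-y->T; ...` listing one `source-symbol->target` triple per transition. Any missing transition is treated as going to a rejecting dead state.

Handle the two conditions separately and then intersect. The first has 7 states tracking the input length, saturating at 6; the second has 3 states tracking whether and how much of `11` has been seen. A product state is a pair (one from each), accepting exactly when both do. Minimizing collapses redundant product states.
A 13-state machine:
          0    1  
>  q0     q1   q2 
   q1     q3   q4 
   q2     q3   q5 
   q3     q6   q7 
   q4     q6   q8 
 * q5     q8   q8 
   q6     q9  q10 
   q7     q9  q11 
 * q8    q11  q11 
   q9     q9   q9 
   q10    q9  q12 
 * q11   q12  q12 
 * q12    q9   q9 
(> = start, * = accepting)

start=q0; accept=q5,q8,q11,q12; q0-0->q1; q0-1->q2; q1-0->q3; q1-1->q4; q2-0->q3; q2-1->q5; q3-0->q6; q3-1->q7; q4-0->q6; q4-1->q8; q5-0->q8; q5-1->q8; q6-0->q9; q6-1->q10; q7-0->q9; q7-1->q11; q8-0->q11; q8-1->q11; q9-0->q9; q9-1->q9; q10-0->q9; q10-1->q12; q11-0->q12; q11-1->q12; q12-0->q9; q12-1->q9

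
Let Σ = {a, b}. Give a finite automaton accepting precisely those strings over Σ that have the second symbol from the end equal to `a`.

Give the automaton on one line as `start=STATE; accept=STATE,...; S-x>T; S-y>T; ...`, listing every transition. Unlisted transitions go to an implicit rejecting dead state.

Because acceptance depends on a position counted from the end, the machine has to buffer the most recent 2 symbols. Make each state the string of the last up-to-2 symbols read; on input `x` shift the window left and append `x`. Accept when the buffered window has length 2 and begins with `a`.
A 7-state machine:
        a   b  
>  S0   S1  S2 
   S1   S3  S4 
   S2   S5  S6 
 * S3   S3  S4 
 * S4   S5  S6 
   S5   S3  S4 
   S6   S5  S6 
(> = start, * = accepting)

start=S0; accept=S3,S4; S0-a>S1; S0-b>S2; S1-a>S3; S1-b>S4; S2-a>S5; S2-b>S6; S3-a>S3; S3-b>S4; S4-a>S5; S4-b>S6; S5-a>S3; S5-b>S4; S6-a>S5; S6-b>S6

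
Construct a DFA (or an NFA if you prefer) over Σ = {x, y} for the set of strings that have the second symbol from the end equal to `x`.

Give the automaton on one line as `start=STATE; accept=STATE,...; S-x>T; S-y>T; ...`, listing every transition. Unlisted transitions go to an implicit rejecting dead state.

Because acceptance depends on a position counted from the end, the machine has to buffer the most recent 2 symbols. Make each state the string of the last up-to-2 symbols read; on input `x` shift the window left and append `x`. Accept when the buffered window has length 2 and begins with `x`.
A 7-state machine:
        x   y  
>  q0   q1  q2 
   q1   q3  q4 
   q2   q5  q6 
 * q3   q3  q4 
 * q4   q5  q6 
   q5   q3  q4 
   q6   q5  q6 
(> = start, * = accepting)

start=q0; accept=q3,q4; q0-x>q1; q0-y>q2; q1-x>q3; q1-y>q4; q2-x>q5; q2-y>q6; q3-x>q3; q3-y>q4; q4-x>q5; q4-y>q6; q5-x>q3; q5-y>q4; q6-x>q5; q6-y>q6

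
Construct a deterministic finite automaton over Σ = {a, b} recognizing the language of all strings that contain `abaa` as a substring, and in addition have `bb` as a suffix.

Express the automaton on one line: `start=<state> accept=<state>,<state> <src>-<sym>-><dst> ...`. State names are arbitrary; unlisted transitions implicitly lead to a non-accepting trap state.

start=S0 accept=S6 S0-a->S1 S0-b->S0 S1-a->S1 S1-b->S2 S2-a->S3 S2-b->S0 S3-a->S4 S3-b->S2 S4-a->S4 S4-b->S5 S5-a->S4 S5-b->S6 S6-a->S4 S6-b->S6

Handle the two conditions separately and then intersect. The first has 5 states tracking whether and how much of `abaa` has been seen; the second has 3 states tracking how much of the suffix `bb` has currently been matched. A product state is a pair (one from each), accepting exactly when both do. Equivalent product states are then merged.
        a   b  
>  S0   S1  S0 
   S1   S1  S2 
   S2   S3  S0 
   S3   S4  S2 
   S4   S4  S5 
   S5   S4  S6 
 * S6   S4  S6 
(> = start, * = accepting)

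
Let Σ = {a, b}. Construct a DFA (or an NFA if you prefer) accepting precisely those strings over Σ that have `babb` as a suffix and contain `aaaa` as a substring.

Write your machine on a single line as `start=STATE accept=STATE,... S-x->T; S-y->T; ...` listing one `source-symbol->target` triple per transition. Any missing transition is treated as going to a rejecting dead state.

Build one automaton per condition and run them in lockstep. One (5 states) tracks how much of the suffix `babb` has currently been matched; the other (5 states) tracks whether and how much of `aaaa` has been seen. Each combined state is a pair, one component from each; accept when both components accept.
          a    b  
>  q0     q1   q2 
   q1     q3   q2 
   q2     q4   q2 
   q3     q5   q2 
   q4     q3   q6 
   q5     q7   q2 
   q6     q4   q8 
   q7     q7   q9 
   q8     q4   q2 
   q9    q10   q9 
   q10    q7  q11 
   q11   q10  q12 
 * q12   q10   q9 
(> = start, * = accepting)

start=q0; accept=q12; q0-a->q1; q0-b->q2; q1-a->q3; q1-b->q2; q2-a->q4; q2-b->q2; q3-a->q5; q3-b->q2; q4-a->q3; q4-b->q6; q5-a->q7; q5-b->q2; q6-a->q4; q6-b->q8; q7-a->q7; q7-b->q9; q8-a->q4; q8-b->q2; q9-a->q10; q9-b->q9; q10-a->q7; q10-b->q11; q11-a->q10; q11-b->q12; q12-a->q10; q12-b->q9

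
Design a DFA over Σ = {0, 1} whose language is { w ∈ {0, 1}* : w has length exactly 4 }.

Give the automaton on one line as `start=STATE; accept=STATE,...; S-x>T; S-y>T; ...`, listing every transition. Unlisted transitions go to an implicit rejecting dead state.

We only need to distinguish lengths 0, 1, …, 4, and '>4'. Chain s0 → s1 → s2 → s3 → s4 → s5 on every symbol, with s5 looping. Accepting states: {s4}.
        0   1  
>  s0   s1  s1 
   s1   s2  s2 
   s2   s3  s3 
   s3   s4  s4 
 * s4   s5  s5 
   s5   s5  s5 
(> = start, * = accepting)

start=s0; accept=s4; s0-0>s1; s0-1>s1; s1-0>s2; s1-1>s2; s2-0>s3; s2-1>s3; s3-0>s4; s3-1>s4; s4-0>s5; s4-1>s5; s5-0>s5; s5-1>s5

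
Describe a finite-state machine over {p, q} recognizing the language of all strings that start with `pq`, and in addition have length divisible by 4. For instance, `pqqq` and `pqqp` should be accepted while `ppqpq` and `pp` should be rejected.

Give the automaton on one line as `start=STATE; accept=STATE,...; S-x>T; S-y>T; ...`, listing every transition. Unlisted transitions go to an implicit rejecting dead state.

Build one automaton per condition and run them in lockstep. One (4 states) tracks whether the input so far still matches the prefix `pq`; the other (4 states) tracks the input length modulo 4. Each combined state is a pair, one component from each; accept when both components accept.
With 10 states:
        p   q  
>  S0   S1  S2 
   S1   S3  S4 
   S2   S3  S3 
   S3   S5  S5 
   S4   S6  S6 
   S5   S7  S7 
   S6   S8  S8 
   S7   S2  S2 
 * S8   S9  S9 
   S9   S4  S4 
(> = start, * = accepting)

start=S0; accept=S8; S0-p>S1; S0-q>S2; S1-p>S3; S1-q>S4; S2-p>S3; S2-q>S3; S3-p>S5; S3-q>S5; S4-p>S6; S4-q>S6; S5-p>S7; S5-q>S7; S6-p>S8; S6-q>S8; S7-p>S2; S7-q>S2; S8-p>S9; S8-q>S9; S9-p>S4; S9-q>S4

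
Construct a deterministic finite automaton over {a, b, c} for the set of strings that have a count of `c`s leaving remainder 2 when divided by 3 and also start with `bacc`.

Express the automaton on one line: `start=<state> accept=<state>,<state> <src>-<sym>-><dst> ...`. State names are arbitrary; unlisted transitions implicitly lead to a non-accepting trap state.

Run two small machines in parallel and take their product. The first has 3 states tracking the count of `c`s modulo 3; the second has 6 states tracking whether the input so far still matches the prefix `bacc`. A product state is a pair (one from each), accepting exactly when both do. Minimizing collapses redundant product states.
8 states suffice.
        a   b   c  
>  S0   S1  S2  S1 
   S1   S1  S1  S1 
   S2   S3  S1  S1 
   S3   S1  S1  S4 
   S4   S1  S1  S5 
 * S5   S5  S5  S6 
   S6   S6  S6  S7 
   S7   S7  S7  S5 
(> = start, * = accepting)

start=S0 accept=S5 S0-a->S1 S0-b->S2 S0-c->S1 S1-a->S1 S1-b->S1 S1-c->S1 S2-a->S3 S2-b->S1 S2-c->S1 S3-a->S1 S3-b->S1 S3-c->S4 S4-a->S1 S4-b->S1 S4-c->S5 S5-a->S5 S5-b->S5 S5-c->S6 S6-a->S6 S6-b->S6 S6-c->S7 S7-a->S7 S7-b->S7 S7-c->S5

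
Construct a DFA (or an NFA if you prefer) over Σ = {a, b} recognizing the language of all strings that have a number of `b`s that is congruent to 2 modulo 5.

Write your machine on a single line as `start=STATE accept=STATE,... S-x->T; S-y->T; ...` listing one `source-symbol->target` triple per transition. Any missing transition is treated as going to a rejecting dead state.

The only thing that matters is how many `b`s have appeared, reduced mod 5. Use one state per residue: q0 for 0, …, q4 for 4. Reading `b` moves to the next residue; anything else stays put. q2 is accepting.
With 5 states:
        a   b  
>  q0   q0  q1 
   q1   q1  q2 
 * q2   q2  q3 
   q3   q3  q4 
   q4   q4  q0 
(> = start, * = accepting)

start=q0; accept=q2; q0-a->q0; q0-b->q1; q1-a->q1; q1-b->q2; q2-a->q2; q2-b->q3; q3-a->q3; q3-b->q4; q4-a->q4; q4-b->q0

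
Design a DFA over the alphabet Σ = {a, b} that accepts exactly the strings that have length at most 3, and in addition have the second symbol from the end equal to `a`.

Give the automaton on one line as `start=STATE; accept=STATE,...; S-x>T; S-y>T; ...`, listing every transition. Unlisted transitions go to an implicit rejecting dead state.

Handle the two conditions separately and then intersect. The first has 5 states tracking the input length, saturating at 4; the second has 7 states tracking the last 2 symbols read. A product state is a pair (one from each), accepting exactly when both do.
A 15-state machine:
          a    b  
>  s0     s1   s2 
   s1     s3   s4 
   s2     s5   s6 
 * s3     s7   s8 
 * s4     s9  s10 
   s5     s7   s8 
   s6     s9  s10 
 * s7    s11  s12 
 * s8    s13  s14 
   s9    s11  s12 
   s10   s13  s14 
   s11   s11  s12 
   s12   s13  s14 
   s13   s11  s12 
   s14   s13  s14 
(> = start, * = accepting)

start=s0; accept=s3,s4,s7,s8; s0-a>s1; s0-b>s2; s1-a>s3; s1-b>s4; s2-a>s5; s2-b>s6; s3-a>s7; s3-b>s8; s4-a>s9; s4-b>s10; s5-a>s7; s5-b>s8; s6-a>s9; s6-b>s10; s7-a>s11; s7-b>s12; s8-a>s13; s8-b>s14; s9-a>s11; s9-b>s12; s10-a>s13; s10-b>s14; s11-a>s11; s11-b>s12; s12-a>s13; s12-b>s14; s13-a>s11; s13-b>s12; s14-a>s13; s14-b>s14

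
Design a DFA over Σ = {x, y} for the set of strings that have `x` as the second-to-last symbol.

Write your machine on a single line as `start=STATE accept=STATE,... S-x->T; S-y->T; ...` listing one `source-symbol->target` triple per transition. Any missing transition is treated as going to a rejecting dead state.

start=S0; accept=S3,S4; S0-x->S1; S0-y->S2; S1-x->S3; S1-y->S4; S2-x->S5; S2-y->S6; S3-x->S3; S3-y->S4; S4-x->S5; S4-y->S6; S5-x->S3; S5-y->S4; S6-x->S5; S6-y->S6

A DFA must remember the last 2 symbols (since which symbol is second-to-last isn't known until the input ends). Use one state per possible window of the last ≤2 symbols; accept from those whose window starts with `x`.
        x   y  
>  S0   S1  S2 
   S1   S3  S4 
   S2   S5  S6 
 * S3   S3  S4 
 * S4   S5  S6 
   S5   S3  S4 
   S6   S5  S6 
(> = start, * = accepting)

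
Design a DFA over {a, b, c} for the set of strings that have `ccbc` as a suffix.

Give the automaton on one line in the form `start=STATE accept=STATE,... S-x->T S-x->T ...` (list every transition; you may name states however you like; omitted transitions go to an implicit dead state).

start=q0 accept=q4 q0-a->q0 q0-b->q0 q0-c->q1 q1-a->q0 q1-b->q0 q1-c->q2 q2-a->q0 q2-b->q3 q2-c->q2 q3-a->q0 q3-b->q0 q3-c->q4 q4-a->q0 q4-b->q0 q4-c->q2

Let each state record the length of the longest suffix of the input read so far that is also a prefix of `ccbc`. q1 means the last symbol is `c`; q2 means the last 2 symbols are `cc`; q3 means the last 3 symbols are `ccb`; q4 means the last 4 symbols are `ccbc`. Accept only at q4, where the string currently ends in `ccbc`.
A 5-state machine:
        a   b   c  
>  q0   q0  q0  q1 
   q1   q0  q0  q2 
   q2   q0  q3  q2 
   q3   q0  q0  q4 
 * q4   q0  q0  q2 
(> = start, * = accepting)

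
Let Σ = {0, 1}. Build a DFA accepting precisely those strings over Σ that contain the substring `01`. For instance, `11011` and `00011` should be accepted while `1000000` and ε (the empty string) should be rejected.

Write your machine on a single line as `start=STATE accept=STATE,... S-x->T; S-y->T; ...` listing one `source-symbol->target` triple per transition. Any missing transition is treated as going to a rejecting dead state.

start=q0; accept=q2; q0-0->q1; q0-1->q0; q1-0->q1; q1-1->q2; q2-0->q2; q2-1->q2

Track how much of `01` has been matched so far: state q0 is no progress, q2 is the absorbing accept state reached once `01` has occurred. Intermediate states record partial matches; on a mismatch, fall back to the longest reusable overlap.
With 3 states:
        0   1  
>  q0   q1  q0 
   q1   q1  q2 
 * q2   q2  q2 
(> = start, * = accepting)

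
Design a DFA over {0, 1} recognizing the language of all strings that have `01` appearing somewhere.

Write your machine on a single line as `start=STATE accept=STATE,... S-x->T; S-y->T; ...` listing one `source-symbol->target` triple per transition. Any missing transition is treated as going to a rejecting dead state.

start=S0; accept=S2; S0-0->S1; S0-1->S0; S1-0->S1; S1-1->S2; S2-0->S2; S2-1->S2

Track how much of `01` has been matched so far: state S0 is no progress, S2 is the absorbing accept state reached once `01` has occurred. Intermediate states record partial matches; on a mismatch, fall back to the longest reusable overlap.
A 3-state machine:
        0   1  
>  S0   S1  S0 
   S1   S1  S2 
 * S2   S2  S2 
(> = start, * = accepting)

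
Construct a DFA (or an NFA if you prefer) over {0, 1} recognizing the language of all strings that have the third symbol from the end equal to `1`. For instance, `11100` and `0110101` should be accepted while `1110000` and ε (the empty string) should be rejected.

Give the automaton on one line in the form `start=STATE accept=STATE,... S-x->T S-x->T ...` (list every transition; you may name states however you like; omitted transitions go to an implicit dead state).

start=A accept=L,M,N,O A-0->B A-1->C B-0->D B-1->E C-0->F C-1->G D-0->H D-1->I E-0->J E-1->K F-0->L F-1->M G-0->N G-1->O H-0->H H-1->I I-0->J I-1->K J-0->L J-1->M K-0->N K-1->O L-0->H L-1->I M-0->J M-1->K N-0->L N-1->M O-0->N O-1->O

Because acceptance depends on a position counted from the end, the machine has to buffer the most recent 3 symbols. Make each state the string of the last up-to-3 symbols read; on input `x` shift the window left and append `x`. Accept when the buffered window has length 3 and begins with `1`.
       0  1 
>  A   B  C 
   B   D  E 
   C   F  G 
   D   H  I 
   E   J  K 
   F   L  M 
   G   N  O 
   H   H  I 
   I   J  K 
   J   L  M 
   K   N  O 
 * L   H  I 
 * M   J  K 
 * N   L  M 
 * O   N  O 
(> = start, * = accepting)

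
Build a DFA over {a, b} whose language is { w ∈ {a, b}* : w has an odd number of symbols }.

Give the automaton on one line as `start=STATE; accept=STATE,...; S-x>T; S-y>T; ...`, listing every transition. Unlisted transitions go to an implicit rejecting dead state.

start=S0; accept=S1; S0-a>S1; S0-b>S1; S1-a>S0; S1-b>S0

Only the length mod 2 matters, so use a 2-cycle: from any state, every input symbol moves to the next state, wrapping S1 back to S0. Mark S1 accepting.
With 2 states:
        a   b  
>  S0   S1  S1 
 * S1   S0  S0 
(> = start, * = accepting)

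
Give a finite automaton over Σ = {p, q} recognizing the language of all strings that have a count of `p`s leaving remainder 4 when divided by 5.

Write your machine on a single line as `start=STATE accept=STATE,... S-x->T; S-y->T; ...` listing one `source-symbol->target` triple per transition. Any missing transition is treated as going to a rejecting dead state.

start=S0; accept=S4; S0-p->S1; S0-q->S0; S1-p->S2; S1-q->S1; S2-p->S3; S2-q->S2; S3-p->S4; S3-q->S3; S4-p->S0; S4-q->S4

The only thing that matters is how many `p`s have appeared, reduced mod 5. Use one state per residue: S0 for 0, …, S4 for 4. Reading `p` moves to the next residue; anything else stays put. S4 is accepting.
With 5 states:
        p   q  
>  S0   S1  S0 
   S1   S2  S1 
   S2   S3  S2 
   S3   S4  S3 
 * S4   S0  S4 
(> = start, * = accepting)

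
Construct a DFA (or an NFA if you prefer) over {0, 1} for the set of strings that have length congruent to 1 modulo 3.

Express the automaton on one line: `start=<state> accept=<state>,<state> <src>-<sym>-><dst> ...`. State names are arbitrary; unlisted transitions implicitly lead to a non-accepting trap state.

start=q0 accept=q1 q0-0->q1 q0-1->q1 q1-0->q2 q1-1->q2 q2-0->q0 q2-1->q0

Only the length mod 3 matters, so use a 3-cycle: from any state, every input symbol moves to the next state, wrapping q2 back to q0. Mark q1 accepting.
A 3-state machine:
        0   1  
>  q0   q1  q1 
 * q1   q2  q2 
   q2   q0  q0 
(> = start, * = accepting)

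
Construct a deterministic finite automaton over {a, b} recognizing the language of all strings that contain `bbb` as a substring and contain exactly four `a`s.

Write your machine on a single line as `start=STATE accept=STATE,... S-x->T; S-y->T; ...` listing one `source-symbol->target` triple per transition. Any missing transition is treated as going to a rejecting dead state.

Run two small machines in parallel and take their product. The first has 4 states tracking whether and how much of `bbb` has been seen; the second has 6 states tracking the count of `a`s, saturating at 5. A product state is a pair (one from each), accepting exactly when both do.
          a    b  
>  q0     q1   q2 
   q1     q3   q4 
   q2     q1   q5 
   q3     q6   q7 
   q4     q3   q8 
   q5     q1   q9 
   q6    q10  q11 
   q7     q6  q12 
   q8     q3  q13 
   q9    q13   q9 
   q10   q14  q15 
   q11   q10  q16 
   q12    q6  q17 
   q13   q17  q13 
   q14   q14  q18 
   q15   q14  q19 
   q16   q10  q20 
   q17   q20  q17 
   q18   q14  q21 
   q19   q14  q22 
   q20   q22  q20 
   q21   q14  q23 
 * q22   q23  q22 
   q23   q23  q23 
(> = start, * = accepting)

start=q0; accept=q22; q0-a->q1; q0-b->q2; q1-a->q3; q1-b->q4; q2-a->q1; q2-b->q5; q3-a->q6; q3-b->q7; q4-a->q3; q4-b->q8; q5-a->q1; q5-b->q9; q6-a->q10; q6-b->q11; q7-a->q6; q7-b->q12; q8-a->q3; q8-b->q13; q9-a->q13; q9-b->q9; q10-a->q14; q10-b->q15; q11-a->q10; q11-b->q16; q12-a->q6; q12-b->q17; q13-a->q17; q13-b->q13; q14-a->q14; q14-b->q18; q15-a->q14; q15-b->q19; q16-a->q10; q16-b->q20; q17-a->q20; q17-b->q17; q18-a->q14; q18-b->q21; q19-a->q14; q19-b->q22; q20-a->q22; q20-b->q20; q21-a->q14; q21-b->q23; q22-a->q23; q22-b->q22; q23-a->q23; q23-b->q23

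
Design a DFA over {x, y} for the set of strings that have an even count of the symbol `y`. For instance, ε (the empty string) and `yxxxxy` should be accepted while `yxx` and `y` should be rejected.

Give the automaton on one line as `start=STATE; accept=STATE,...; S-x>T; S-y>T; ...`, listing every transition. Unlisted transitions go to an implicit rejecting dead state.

The only thing that matters is how many `y`s have appeared, reduced mod 2. Use one state per residue: q0 for 0, …, q1 for 1. Reading `y` moves to the next residue; anything else stays put. q0 is accepting.
        x   y  
>* q0   q0  q1 
   q1   q1  q0 
(> = start, * = accepting)

start=q0; accept=q0; q0-x>q0; q0-y>q1; q1-x>q1; q1-y>q0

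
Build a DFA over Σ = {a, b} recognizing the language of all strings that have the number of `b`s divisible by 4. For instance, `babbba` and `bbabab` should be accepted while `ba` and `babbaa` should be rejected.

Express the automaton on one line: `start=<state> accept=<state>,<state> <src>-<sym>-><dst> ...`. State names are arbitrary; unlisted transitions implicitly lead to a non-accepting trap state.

Keep the running count of `b`s modulo 4: each `b` advances along the cycle q0 → q1 → q2 → q3 → q0 while other symbols loop. Accept at q0.
4 states suffice.
        a   b  
>* q0   q0  q1 
   q1   q1  q2 
   q2   q2  q3 
   q3   q3  q0 
(> = start, * = accepting)

start=q0 accept=q0 q0-a->q0 q0-b->q1 q1-a->q1 q1-b->q2 q2-a->q2 q2-b->q3 q3-a->q3 q3-b->q0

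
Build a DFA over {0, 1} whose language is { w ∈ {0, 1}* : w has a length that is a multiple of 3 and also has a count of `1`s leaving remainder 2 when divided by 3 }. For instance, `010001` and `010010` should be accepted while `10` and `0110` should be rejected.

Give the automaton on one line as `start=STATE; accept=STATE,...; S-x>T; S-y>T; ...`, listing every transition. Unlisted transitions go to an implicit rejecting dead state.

start=q0; accept=q7; q0-0>q1; q0-1>q2; q1-0>q3; q1-1>q4; q2-0>q4; q2-1>q5; q3-0>q0; q3-1>q6; q4-0>q6; q4-1>q7; q5-0>q7; q5-1>q0; q6-0>q2; q6-1>q8; q7-0>q8; q7-1>q1; q8-0>q5; q8-1>q3

Build one automaton per condition and run them in lockstep. The first has 3 states tracking the input length modulo 3; the second has 3 states tracking the count of `1`s modulo 3. A product state is a pair (one from each), accepting exactly when both do.
9 states suffice.
        0   1  
>  q0   q1  q2 
   q1   q3  q4 
   q2   q4  q5 
   q3   q0  q6 
   q4   q6  q7 
   q5   q7  q0 
   q6   q2  q8 
 * q7   q8  q1 
   q8   q5  q3 
(> = start, * = accepting)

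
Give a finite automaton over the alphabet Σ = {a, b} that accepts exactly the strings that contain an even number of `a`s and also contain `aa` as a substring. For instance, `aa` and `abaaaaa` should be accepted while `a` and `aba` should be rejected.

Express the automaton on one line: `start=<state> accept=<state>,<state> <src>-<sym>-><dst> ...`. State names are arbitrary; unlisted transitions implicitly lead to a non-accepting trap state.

start=q0 accept=q2 q0-a->q1 q0-b->q0 q1-a->q2 q1-b->q3 q2-a->q4 q2-b->q2 q3-a->q5 q3-b->q3 q4-a->q2 q4-b->q4 q5-a->q4 q5-b->q0

Build one automaton per condition and run them in lockstep. The first has 2 states tracking the count of `a`s modulo 2; the second has 3 states tracking whether and how much of `aa` has been seen. A product state is a pair (one from each), accepting exactly when both do.
A 6-state machine:
        a   b  
>  q0   q1  q0 
   q1   q2  q3 
 * q2   q4  q2 
   q3   q5  q3 
   q4   q2  q4 
   q5   q4  q0 
(> = start, * = accepting)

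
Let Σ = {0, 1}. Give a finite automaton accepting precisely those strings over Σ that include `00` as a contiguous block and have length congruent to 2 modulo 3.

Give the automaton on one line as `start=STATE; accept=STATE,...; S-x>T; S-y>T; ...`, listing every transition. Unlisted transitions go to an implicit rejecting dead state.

Handle the two conditions separately and then intersect. The first has 3 states tracking whether and how much of `00` has been seen; the second has 3 states tracking the input length modulo 3. A product state is a pair (one from each), accepting exactly when both do.
With 9 states:
        0   1  
>  s0   s1  s2 
   s1   s3  s4 
   s2   s5  s4 
 * s3   s6  s6 
   s4   s7  s0 
   s5   s6  s0 
   s6   s8  s8 
   s7   s8  s2 
   s8   s3  s3 
(> = start, * = accepting)

start=s0; accept=s3; s0-0>s1; s0-1>s2; s1-0>s3; s1-1>s4; s2-0>s5; s2-1>s4; s3-0>s6; s3-1>s6; s4-0>s7; s4-1>s0; s5-0>s6; s5-1>s0; s6-0>s8; s6-1>s8; s7-0>s8; s7-1>s2; s8-0>s3; s8-1>s3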